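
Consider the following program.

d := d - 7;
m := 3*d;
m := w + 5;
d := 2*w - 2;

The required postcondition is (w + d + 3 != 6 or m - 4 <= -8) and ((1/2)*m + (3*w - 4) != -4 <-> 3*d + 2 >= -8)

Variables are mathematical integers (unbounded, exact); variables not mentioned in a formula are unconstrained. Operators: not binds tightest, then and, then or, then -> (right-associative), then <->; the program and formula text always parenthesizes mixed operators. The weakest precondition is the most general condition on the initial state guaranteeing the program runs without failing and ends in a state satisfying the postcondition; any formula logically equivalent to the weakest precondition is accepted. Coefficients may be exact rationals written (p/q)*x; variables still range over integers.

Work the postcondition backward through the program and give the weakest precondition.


Working backward. After the program, the postcondition (w + d + 3 != 6 or m - 4 <= -8) and ((1/2)*m + (3*w - 4) != -4 <-> 3*d + 2 >= -8) must hold; in canonical form it is (d + w != 3 or m <= -4) and ((1/2)*m + 3*w != 0 <-> 3*d >= -10).
Before d := 2*w - 2: (3*w != 5 or m <= -4) and ((1/2)*m + 3*w != 0 <-> 6*w >= -4)
Before m := w + 5: (3*w != 5 or w <= -9) and ((7/2)*w != -5/2 <-> 6*w >= -4)
Before m := 3*d: (3*w != 5 or w <= -9) and ((7/2)*w != -5/2 <-> 6*w >= -4)
Before d := d - 7: (3*w != 5 or w <= -9) and ((7/2)*w != -5/2 <-> 6*w >= -4)
Answer: WP = (3*w != 5 or w <= -9) and ((7/2)*w != -5/2 <-> 6*w >= -4)


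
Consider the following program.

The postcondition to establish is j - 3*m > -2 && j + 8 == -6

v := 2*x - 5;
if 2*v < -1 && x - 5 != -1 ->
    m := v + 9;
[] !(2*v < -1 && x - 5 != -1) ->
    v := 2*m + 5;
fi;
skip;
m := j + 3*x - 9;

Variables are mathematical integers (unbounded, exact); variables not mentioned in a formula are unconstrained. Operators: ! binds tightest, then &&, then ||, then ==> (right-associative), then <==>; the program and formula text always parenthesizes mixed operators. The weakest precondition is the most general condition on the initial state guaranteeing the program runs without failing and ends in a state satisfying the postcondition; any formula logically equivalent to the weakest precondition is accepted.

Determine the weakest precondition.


Working backward. After the program, the postcondition j - 3*m > -2 && j + 8 == -6 must hold; in canonical form it is j > 3*m - 2 && j == -14.
Before m := j + 3*x - 9: 2*j + 9*x < 29 && j == -14
Before skip: 2*j + 9*x < 29 && j == -14
Then branch requires 2*j + 9*x < 29 && j == -14; else branch requires 2*j + 9*x < 29 && j == -14.
Before the if: ((2*v < -1 && x != 4) ==> (2*j + 9*x < 29 && j == -14)) && ((!(2*v < -1 && x != 4)) ==> (2*j + 9*x < 29 && j == -14))
Before v := 2*x - 5: ((4*x < 9 && x != 4) ==> (2*j + 9*x < 29 && j == -14)) && ((!(4*x < 9 && x != 4)) ==> (2*j + 9*x < 29 && j == -14))
Answer: WP = ((4*x < 9 && x != 4) ==> (2*j + 9*x < 29 && j == -14)) && ((!(4*x < 9 && x != 4)) ==> (2*j + 9*x < 29 && j == -14))


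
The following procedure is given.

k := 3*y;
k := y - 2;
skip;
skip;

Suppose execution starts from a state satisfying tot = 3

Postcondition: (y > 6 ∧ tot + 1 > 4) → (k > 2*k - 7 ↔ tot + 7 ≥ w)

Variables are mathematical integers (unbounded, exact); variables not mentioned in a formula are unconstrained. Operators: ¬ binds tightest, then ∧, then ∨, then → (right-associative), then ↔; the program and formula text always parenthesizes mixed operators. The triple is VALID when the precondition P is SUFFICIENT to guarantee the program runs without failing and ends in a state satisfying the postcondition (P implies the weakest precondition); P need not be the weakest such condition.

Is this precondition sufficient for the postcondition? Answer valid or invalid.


Working backward. After the program, the postcondition (y > 6 ∧ tot + 1 > 4) → (k > 2*k - 7 ↔ tot + 7 ≥ w) must hold; in canonical form it is (y > 6 ∧ tot > 3) → (k < 7 ↔ tot ≥ w - 7).
Before skip: (y > 6 ∧ tot > 3) → (k < 7 ↔ tot ≥ w - 7)
Before skip: (y > 6 ∧ tot > 3) → (k < 7 ↔ tot ≥ w - 7)
Before k := y - 2: (y > 6 ∧ tot > 3) → (y < 9 ↔ tot ≥ w - 7)
Before k := 3*y: (y > 6 ∧ tot > 3) → (y < 9 ↔ tot ≥ w - 7)
The weakest precondition is (y > 6 ∧ tot > 3) → (y < 9 ↔ tot ≥ w - 7).
Check whether tot = 3 implies it.
Every state satisfying the precondition satisfies the weakest precondition: the implication holds.
Answer: valid


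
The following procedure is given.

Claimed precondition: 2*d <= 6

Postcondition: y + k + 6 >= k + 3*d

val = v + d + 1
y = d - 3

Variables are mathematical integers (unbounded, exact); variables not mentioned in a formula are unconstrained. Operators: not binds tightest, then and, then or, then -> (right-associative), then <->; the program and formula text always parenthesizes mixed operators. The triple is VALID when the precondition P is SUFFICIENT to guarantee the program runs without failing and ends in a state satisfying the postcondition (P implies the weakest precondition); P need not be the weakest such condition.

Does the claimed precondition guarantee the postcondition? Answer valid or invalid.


Working backward. After the program, the postcondition y + k + 6 >= k + 3*d must hold; in canonical form it is y >= 3*d - 6.
Before y := d - 3: 2*d <= 3
Before val := v + d + 1: 2*d <= 3
The weakest precondition is 2*d <= 3.
Check whether 2*d <= 6 implies it.
Countermodel: at the initial state d = 2, the precondition holds but the weakest precondition fails.
Answer: invalid


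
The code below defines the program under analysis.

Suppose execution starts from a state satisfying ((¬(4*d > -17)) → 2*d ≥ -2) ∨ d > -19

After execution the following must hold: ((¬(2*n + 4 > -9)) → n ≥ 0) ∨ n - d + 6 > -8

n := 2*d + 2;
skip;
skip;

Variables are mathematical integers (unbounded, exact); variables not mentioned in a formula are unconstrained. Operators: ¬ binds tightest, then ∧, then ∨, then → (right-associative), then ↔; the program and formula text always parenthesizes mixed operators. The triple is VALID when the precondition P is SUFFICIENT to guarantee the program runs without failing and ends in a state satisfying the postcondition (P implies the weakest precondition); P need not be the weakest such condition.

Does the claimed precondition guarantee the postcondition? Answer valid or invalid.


Working backward. After the program, the postcondition ((¬(2*n + 4 > -9)) → n ≥ 0) ∨ n - d + 6 > -8 must hold; in canonical form it is ((¬(2*n > -13)) → n ≥ 0) ∨ n > d - 14.
Before skip: ((¬(2*n > -13)) → n ≥ 0) ∨ n > d - 14
Before skip: ((¬(2*n > -13)) → n ≥ 0) ∨ n > d - 14
Before n := 2*d + 2: ((¬(4*d > -17)) → 2*d ≥ -2) ∨ d > -16
The weakest precondition is ((¬(4*d > -17)) → 2*d ≥ -2) ∨ d > -16.
Check whether ((¬(4*d > -17)) → 2*d ≥ -2) ∨ d > -19 implies it.
Countermodel: at the initial state d = -18, the precondition holds but the weakest precondition fails.
Answer: invalid


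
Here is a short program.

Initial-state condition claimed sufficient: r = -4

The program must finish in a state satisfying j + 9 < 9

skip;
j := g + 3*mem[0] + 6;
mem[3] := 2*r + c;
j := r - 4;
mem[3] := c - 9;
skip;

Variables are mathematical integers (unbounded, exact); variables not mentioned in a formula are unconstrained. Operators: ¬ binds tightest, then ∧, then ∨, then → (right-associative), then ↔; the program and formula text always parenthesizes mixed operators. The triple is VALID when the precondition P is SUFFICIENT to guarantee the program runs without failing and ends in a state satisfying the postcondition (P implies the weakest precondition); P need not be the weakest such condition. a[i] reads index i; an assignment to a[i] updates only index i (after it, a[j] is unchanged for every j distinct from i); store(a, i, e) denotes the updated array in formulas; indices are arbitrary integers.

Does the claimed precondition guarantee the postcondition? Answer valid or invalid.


Working backward. After the program, the postcondition j + 9 < 9 must hold; in canonical form it is j < 0.
Before skip: j < 0
Before mem[3] := c - 9: j < 0
Before j := r - 4: r < 4
Before mem[3] := 2*r + c: r < 4
Before j := g + 3*mem[0] + 6: r < 4
Before skip: r < 4
The weakest precondition is r < 4.
Check whether r = -4 implies it.
Every state satisfying the precondition satisfies the weakest precondition: the implication holds.
Answer: valid


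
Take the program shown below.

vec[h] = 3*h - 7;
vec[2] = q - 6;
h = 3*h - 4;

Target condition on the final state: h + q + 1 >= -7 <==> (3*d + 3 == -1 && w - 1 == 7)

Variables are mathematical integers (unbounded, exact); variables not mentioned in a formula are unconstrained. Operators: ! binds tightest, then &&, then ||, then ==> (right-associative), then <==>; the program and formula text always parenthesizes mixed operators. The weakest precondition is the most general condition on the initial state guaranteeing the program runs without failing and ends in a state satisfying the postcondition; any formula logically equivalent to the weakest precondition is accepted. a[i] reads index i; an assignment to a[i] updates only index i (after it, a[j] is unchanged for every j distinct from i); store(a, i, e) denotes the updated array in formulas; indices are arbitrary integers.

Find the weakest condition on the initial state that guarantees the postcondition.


Working backward. After the program, the postcondition h + q + 1 >= -7 <==> (3*d + 3 == -1 && w - 1 == 7) must hold; in canonical form it is h + q >= -8 <==> (3*d == -4 && w == 8).
Before h := 3*h - 4: 3*h + q >= -4 <==> (3*d == -4 && w == 8)
Before vec[2] := q - 6: 3*h + q >= -4 <==> (3*d == -4 && w == 8)
Before vec[h] := 3*h - 7: 3*h + q >= -4 <==> (3*d == -4 && w == 8)
Answer: WP = 3*h + q >= -4 <==> (3*d == -4 && w == 8)


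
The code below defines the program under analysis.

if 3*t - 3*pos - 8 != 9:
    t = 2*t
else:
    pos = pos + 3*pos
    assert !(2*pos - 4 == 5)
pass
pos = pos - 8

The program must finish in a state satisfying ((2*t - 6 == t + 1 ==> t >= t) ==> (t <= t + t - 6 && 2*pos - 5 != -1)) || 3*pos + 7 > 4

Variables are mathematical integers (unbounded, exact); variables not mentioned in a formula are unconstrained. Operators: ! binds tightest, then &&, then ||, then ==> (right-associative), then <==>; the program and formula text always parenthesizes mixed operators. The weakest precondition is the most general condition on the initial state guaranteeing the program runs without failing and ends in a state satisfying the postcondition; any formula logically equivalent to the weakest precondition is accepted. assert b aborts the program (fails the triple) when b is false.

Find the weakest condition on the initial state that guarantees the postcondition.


Working backward. After the program, the postcondition ((2*t - 6 == t + 1 ==> t >= t) ==> (t <= t + t - 6 && 2*pos - 5 != -1)) || 3*pos + 7 > 4 must hold; in canonical form it is (t >= 6 && 2*pos != 4) || 3*pos > -3.
Before pos := pos - 8: (t >= 6 && 2*pos != 20) || 3*pos > 21
Before skip: (t >= 6 && 2*pos != 20) || 3*pos > 21
Then branch requires (2*t >= 6 && 2*pos != 20) || 3*pos > 21; else branch requires (!(8*pos == 9)) && ((t >= 6 && 8*pos != 20) || 12*pos > 21).
Before the if: (3*t != 3*pos + 17 ==> ((2*t >= 6 && 2*pos != 20) || 3*pos > 21)) && ((!(3*t != 3*pos + 17)) ==> ((!(8*pos == 9)) && ((t >= 6 && 8*pos != 20) || 12*pos > 21)))
Answer: WP = (3*t != 3*pos + 17 ==> ((2*t >= 6 && 2*pos != 20) || 3*pos > 21)) && ((!(3*t != 3*pos + 17)) ==> ((!(8*pos == 9)) && ((t >= 6 && 8*pos != 20) || 12*pos > 21)))


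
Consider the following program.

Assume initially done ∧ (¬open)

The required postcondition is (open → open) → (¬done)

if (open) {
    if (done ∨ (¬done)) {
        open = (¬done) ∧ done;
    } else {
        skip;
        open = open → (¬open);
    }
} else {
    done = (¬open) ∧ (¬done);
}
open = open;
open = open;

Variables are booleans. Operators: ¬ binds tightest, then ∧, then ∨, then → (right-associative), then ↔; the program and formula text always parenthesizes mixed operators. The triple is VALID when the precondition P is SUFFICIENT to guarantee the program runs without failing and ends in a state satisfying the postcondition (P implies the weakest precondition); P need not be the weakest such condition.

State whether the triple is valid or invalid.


Working backward. After the program, the postcondition (open → open) → (¬done) must hold; in canonical form it is ¬done.
Before open := open: ¬done
Before open := open: ¬done
Then branch requires ¬done; else branch requires ¬((¬open) ∧ (¬done)).
Before the if: (open → (¬done)) ∧ ((¬open) → (¬((¬open) ∧ (¬done))))
The weakest precondition is (open → (¬done)) ∧ ((¬open) → (¬((¬open) ∧ (¬done)))).
Check whether done ∧ (¬open) implies it.
Every state satisfying the precondition satisfies the weakest precondition: the implication holds.
Answer: valid


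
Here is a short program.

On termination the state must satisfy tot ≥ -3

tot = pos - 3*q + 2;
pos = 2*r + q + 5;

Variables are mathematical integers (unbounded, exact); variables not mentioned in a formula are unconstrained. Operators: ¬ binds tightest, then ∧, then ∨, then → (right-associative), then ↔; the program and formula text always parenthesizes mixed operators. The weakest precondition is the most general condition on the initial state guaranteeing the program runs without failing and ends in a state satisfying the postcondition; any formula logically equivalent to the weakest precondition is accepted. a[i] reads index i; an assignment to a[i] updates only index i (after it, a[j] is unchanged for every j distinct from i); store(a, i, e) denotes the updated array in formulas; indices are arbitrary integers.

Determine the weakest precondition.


Working backward. After the program, tot ≥ -3 must hold.
Before pos := 2*r + q + 5: tot ≥ -3
Before tot := pos - 3*q + 2: pos ≥ 3*q - 5
Answer: WP = pos ≥ 3*q - 5


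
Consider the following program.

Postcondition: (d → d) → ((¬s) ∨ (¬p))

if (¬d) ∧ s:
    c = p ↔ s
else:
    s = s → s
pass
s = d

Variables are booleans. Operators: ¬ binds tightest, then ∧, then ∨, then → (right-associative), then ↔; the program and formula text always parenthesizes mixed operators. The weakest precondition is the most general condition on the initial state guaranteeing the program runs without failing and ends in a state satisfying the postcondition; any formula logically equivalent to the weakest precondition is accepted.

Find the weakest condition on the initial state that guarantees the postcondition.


Working backward. After the program, the postcondition (d → d) → ((¬s) ∨ (¬p)) must hold; in canonical form it is (¬s) ∨ (¬p).
Before s := d: (¬d) ∨ (¬p)
Before skip: (¬d) ∨ (¬p)
Then branch requires (¬d) ∨ (¬p); else branch requires (¬d) ∨ (¬p).
Before the if: (((¬d) ∧ s) → ((¬d) ∨ (¬p))) ∧ ((¬((¬d) ∧ s)) → ((¬d) ∨ (¬p)))
Answer: WP = (((¬d) ∧ s) → ((¬d) ∨ (¬p))) ∧ ((¬((¬d) ∧ s)) → ((¬d) ∨ (¬p)))


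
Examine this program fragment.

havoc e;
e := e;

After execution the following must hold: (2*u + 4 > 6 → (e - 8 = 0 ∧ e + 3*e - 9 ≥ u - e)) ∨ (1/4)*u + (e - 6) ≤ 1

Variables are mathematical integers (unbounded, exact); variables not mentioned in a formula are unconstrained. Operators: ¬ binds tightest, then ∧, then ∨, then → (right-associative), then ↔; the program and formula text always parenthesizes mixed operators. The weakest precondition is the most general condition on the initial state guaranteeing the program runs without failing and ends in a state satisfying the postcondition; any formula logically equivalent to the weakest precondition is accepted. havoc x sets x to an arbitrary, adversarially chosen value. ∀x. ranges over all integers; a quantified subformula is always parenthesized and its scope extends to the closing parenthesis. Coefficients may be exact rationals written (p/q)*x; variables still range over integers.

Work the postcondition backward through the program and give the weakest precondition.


Working backward. After the program, the postcondition (2*u + 4 > 6 → (e - 8 = 0 ∧ e + 3*e - 9 ≥ u - e)) ∨ (1/4)*u + (e - 6) ≤ 1 must hold; in canonical form it is (2*u > 2 → (e = 8 ∧ 5*e ≥ u + 9)) ∨ e + (1/4)*u ≤ 7.
Before e := e: (2*u > 2 → (e = 8 ∧ 5*e ≥ u + 9)) ∨ e + (1/4)*u ≤ 7
Before havoc e: ∀e_1. ((2*u > 2 → (e_1 = 8 ∧ 5*e_1 ≥ u + 9)) ∨ e_1 + (1/4)*u ≤ 7)
Answer: WP = ∀e_1. ((2*u > 2 → (e_1 = 8 ∧ 5*e_1 ≥ u + 9)) ∨ e_1 + (1/4)*u ≤ 7)


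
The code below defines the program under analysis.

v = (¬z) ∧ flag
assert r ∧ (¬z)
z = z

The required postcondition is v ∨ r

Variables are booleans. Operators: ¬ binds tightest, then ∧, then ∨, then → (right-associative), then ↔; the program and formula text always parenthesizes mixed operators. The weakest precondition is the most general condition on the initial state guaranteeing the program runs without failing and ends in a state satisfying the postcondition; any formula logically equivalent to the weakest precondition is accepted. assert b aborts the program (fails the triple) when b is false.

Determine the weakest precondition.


Working backward. After the program, v ∨ r must hold.
Before z := z: v ∨ r
Before assert r ∧ (¬z): r ∧ (¬z) ∧ (v ∨ r)
Before v := (¬z) ∧ flag: r ∧ (¬z) ∧ (((¬z) ∧ flag) ∨ r)
Answer: WP = r ∧ (¬z) ∧ (((¬z) ∧ flag) ∨ r)


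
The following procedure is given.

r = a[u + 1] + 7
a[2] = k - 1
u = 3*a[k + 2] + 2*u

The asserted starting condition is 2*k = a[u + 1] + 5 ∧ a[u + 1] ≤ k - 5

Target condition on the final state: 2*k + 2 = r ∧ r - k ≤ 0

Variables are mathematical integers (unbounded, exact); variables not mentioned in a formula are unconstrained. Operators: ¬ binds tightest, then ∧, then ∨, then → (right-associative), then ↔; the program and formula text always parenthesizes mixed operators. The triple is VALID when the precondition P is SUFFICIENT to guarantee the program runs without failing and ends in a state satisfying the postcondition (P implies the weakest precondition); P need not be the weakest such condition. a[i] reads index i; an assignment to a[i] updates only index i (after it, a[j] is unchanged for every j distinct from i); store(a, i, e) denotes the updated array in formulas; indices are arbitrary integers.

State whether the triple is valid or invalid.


Working backward. After the program, the postcondition 2*k + 2 = r ∧ r - k ≤ 0 must hold; in canonical form it is 2*k = r - 2 ∧ r ≤ k.
Before u := 3*a[k + 2] + 2*u: 2*k = r - 2 ∧ r ≤ k
Before a[2] := k - 1: 2*k = r - 2 ∧ r ≤ k
Before r := a[u + 1] + 7: 2*k = a[u + 1] + 5 ∧ a[u + 1] ≤ k - 7
The weakest precondition is 2*k = a[u + 1] + 5 ∧ a[u + 1] ≤ k - 7.
Check whether 2*k = a[u + 1] + 5 ∧ a[u + 1] ≤ k - 5 implies it.
Countermodel: at the initial state a = {[0] = -5, elsewhere -5}, k = 0, u = -1, the precondition holds but the weakest precondition fails.
Answer: invalid


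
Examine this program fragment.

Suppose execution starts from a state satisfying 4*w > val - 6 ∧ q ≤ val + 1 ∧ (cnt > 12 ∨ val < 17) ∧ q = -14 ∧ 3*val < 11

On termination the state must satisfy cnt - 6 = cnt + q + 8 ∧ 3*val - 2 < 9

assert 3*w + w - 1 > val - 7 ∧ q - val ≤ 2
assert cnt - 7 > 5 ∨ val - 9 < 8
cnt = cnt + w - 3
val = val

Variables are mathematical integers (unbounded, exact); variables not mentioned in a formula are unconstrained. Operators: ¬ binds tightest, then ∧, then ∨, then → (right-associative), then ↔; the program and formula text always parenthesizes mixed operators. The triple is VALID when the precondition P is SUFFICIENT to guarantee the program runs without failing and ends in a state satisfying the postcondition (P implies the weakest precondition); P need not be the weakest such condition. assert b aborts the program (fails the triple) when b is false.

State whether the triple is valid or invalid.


Working backward. After the program, the postcondition cnt - 6 = cnt + q + 8 ∧ 3*val - 2 < 9 must hold; in canonical form it is q = -14 ∧ 3*val < 11.
Before val := val: q = -14 ∧ 3*val < 11
Before cnt := cnt + w - 3: q = -14 ∧ 3*val < 11
Before assert cnt - 7 > 5 ∨ val - 9 < 8: (cnt > 12 ∨ val < 17) ∧ q = -14 ∧ 3*val < 11
Before assert 3*w + w - 1 > val - 7 ∧ q - val ≤ 2: 4*w > val - 6 ∧ q ≤ val + 2 ∧ (cnt > 12 ∨ val < 17) ∧ q = -14 ∧ 3*val < 11
The weakest precondition is 4*w > val - 6 ∧ q ≤ val + 2 ∧ (cnt > 12 ∨ val < 17) ∧ q = -14 ∧ 3*val < 11.
Check whether 4*w > val - 6 ∧ q ≤ val + 1 ∧ (cnt > 12 ∨ val < 17) ∧ q = -14 ∧ 3*val < 11 implies it.
Every state satisfying the precondition satisfies the weakest precondition: the implication holds.
Answer: valid


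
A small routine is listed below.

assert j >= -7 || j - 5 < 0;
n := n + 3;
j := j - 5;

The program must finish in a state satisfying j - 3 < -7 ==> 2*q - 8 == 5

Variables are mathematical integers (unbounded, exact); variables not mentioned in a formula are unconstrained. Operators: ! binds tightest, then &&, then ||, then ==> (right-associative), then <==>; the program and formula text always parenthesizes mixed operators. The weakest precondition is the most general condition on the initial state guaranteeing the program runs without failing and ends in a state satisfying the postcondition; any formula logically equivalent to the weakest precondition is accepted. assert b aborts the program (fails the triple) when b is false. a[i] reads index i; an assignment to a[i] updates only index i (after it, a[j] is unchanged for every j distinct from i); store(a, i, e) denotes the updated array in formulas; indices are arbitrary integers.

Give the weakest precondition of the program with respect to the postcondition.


Working backward. After the program, the postcondition j - 3 < -7 ==> 2*q - 8 == 5 must hold; in canonical form it is j < -4 ==> 2*q == 13.
Before j := j - 5: j < 1 ==> 2*q == 13
Before n := n + 3: j < 1 ==> 2*q == 13
Before assert j >= -7 || j - 5 < 0: (j >= -7 || j < 5) && (j < 1 ==> 2*q == 13)
Answer: WP = (j >= -7 || j < 5) && (j < 1 ==> 2*q == 13)


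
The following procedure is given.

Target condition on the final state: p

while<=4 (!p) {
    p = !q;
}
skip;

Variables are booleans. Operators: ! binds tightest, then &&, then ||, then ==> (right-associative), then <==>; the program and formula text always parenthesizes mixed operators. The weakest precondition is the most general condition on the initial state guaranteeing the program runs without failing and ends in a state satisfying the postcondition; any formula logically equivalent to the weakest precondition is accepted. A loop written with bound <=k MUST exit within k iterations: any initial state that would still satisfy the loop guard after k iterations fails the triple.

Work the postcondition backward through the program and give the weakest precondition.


Working backward. After the program, p must hold.
Before skip: p
Before the loop (bound <=4), unroll the exhaustion recursion (WP_0 = exit-now case; WP_j = one more guarded iteration, up to j = 4):
  WP_0: p
  WP_1: (!p) ==> (!q)
  WP_2: (!p) ==> (q ==> (!q))
  WP_3: (!p) ==> (q ==> (q ==> (!q)))
  WP_4: (!p) ==> (q ==> (q ==> (q ==> (!q))))
So before the loop: (!p) ==> (q ==> (q ==> (q ==> (!q))))
Answer: WP = (!p) ==> (q ==> (q ==> (q ==> (!q))))


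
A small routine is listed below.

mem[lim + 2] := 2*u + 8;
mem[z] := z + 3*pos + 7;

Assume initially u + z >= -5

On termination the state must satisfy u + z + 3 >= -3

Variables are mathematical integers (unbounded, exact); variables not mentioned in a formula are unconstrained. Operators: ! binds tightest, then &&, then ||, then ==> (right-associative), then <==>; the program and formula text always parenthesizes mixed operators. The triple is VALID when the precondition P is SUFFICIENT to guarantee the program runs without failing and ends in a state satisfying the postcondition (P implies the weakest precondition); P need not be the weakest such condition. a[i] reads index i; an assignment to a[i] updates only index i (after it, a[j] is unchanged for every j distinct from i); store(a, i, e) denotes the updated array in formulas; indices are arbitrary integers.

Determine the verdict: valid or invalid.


Working backward. After the program, the postcondition u + z + 3 >= -3 must hold; in canonical form it is u + z >= -6.
Before mem[z] := z + 3*pos + 7: u + z >= -6
Before mem[lim + 2] := 2*u + 8: u + z >= -6
The weakest precondition is u + z >= -6.
Check whether u + z >= -5 implies it.
Every state satisfying the precondition satisfies the weakest precondition: the implication holds.
Answer: valid


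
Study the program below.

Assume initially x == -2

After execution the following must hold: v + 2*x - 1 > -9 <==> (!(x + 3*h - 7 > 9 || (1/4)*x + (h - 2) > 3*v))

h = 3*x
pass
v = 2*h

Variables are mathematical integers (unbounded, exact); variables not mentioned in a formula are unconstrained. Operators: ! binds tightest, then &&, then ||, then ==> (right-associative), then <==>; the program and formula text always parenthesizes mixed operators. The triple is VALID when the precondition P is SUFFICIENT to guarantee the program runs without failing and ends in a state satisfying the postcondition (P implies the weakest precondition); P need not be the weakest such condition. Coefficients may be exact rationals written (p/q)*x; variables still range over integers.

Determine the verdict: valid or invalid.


Working backward. After the program, the postcondition v + 2*x - 1 > -9 <==> (!(x + 3*h - 7 > 9 || (1/4)*x + (h - 2) > 3*v)) must hold; in canonical form it is v + 2*x > -8 <==> (!(3*h + x > 16 || h + (1/4)*x > 3*v + 2)).
Before v := 2*h: 2*h + 2*x > -8 <==> (!(3*h + x > 16 || (1/4)*x > 5*h + 2))
Before skip: 2*h + 2*x > -8 <==> (!(3*h + x > 16 || (1/4)*x > 5*h + 2))
Before h := 3*x: 8*x > -8 <==> (!(10*x > 16 || (59/4)*x < -2))
The weakest precondition is 8*x > -8 <==> (!(10*x > 16 || (59/4)*x < -2)).
Check whether x == -2 implies it.
Every state satisfying the precondition satisfies the weakest precondition: the implication holds.
Answer: valid


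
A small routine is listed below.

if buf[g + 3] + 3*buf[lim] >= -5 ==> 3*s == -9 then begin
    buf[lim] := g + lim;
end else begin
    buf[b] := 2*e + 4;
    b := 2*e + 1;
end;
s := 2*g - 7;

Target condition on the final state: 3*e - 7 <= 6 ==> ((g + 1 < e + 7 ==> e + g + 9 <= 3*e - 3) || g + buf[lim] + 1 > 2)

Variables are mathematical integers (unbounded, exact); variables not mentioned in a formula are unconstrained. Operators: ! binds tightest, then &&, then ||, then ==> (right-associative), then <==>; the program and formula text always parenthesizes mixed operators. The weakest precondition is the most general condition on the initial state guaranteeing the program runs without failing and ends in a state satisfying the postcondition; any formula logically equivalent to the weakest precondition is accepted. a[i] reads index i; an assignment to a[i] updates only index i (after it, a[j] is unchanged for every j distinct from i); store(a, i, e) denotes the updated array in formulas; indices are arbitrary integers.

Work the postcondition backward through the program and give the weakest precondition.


Working backward. After the program, the postcondition 3*e - 7 <= 6 ==> ((g + 1 < e + 7 ==> e + g + 9 <= 3*e - 3) || g + buf[lim] + 1 > 2) must hold; in canonical form it is 3*e <= 13 ==> ((g < e + 6 ==> g <= 2*e - 12) || buf[lim] + g > 1).
Before s := 2*g - 7: 3*e <= 13 ==> ((g < e + 6 ==> g <= 2*e - 12) || buf[lim] + g > 1)
Then branch requires 3*e <= 13 ==> ((g < e + 6 ==> g <= 2*e - 12) || store(buf, lim, g + lim)[lim] + g > 1); else branch requires 3*e <= 13 ==> ((g < e + 6 ==> g <= 2*e - 12) || store(buf, b, 2*e + 4)[lim] + g > 1).
Before the if: ((buf[g + 3] + 3*buf[lim] >= -5 ==> 3*s == -9) ==> (3*e <= 13 ==> ((g < e + 6 ==> g <= 2*e - 12) || store(buf, lim, g + lim)[lim] + g > 1))) && ((!(buf[g + 3] + 3*buf[lim] >= -5 ==> 3*s == -9)) ==> (3*e <= 13 ==> ((g < e + 6 ==> g <= 2*e - 12) || store(buf, b, 2*e + 4)[lim] + g > 1)))
Answer: WP = ((buf[g + 3] + 3*buf[lim] >= -5 ==> 3*s == -9) ==> (3*e <= 13 ==> ((g < e + 6 ==> g <= 2*e - 12) || store(buf, lim, g + lim)[lim] + g > 1))) && ((!(buf[g + 3] + 3*buf[lim] >= -5 ==> 3*s == -9)) ==> (3*e <= 13 ==> ((g < e + 6 ==> g <= 2*e - 12) || store(buf, b, 2*e + 4)[lim] + g > 1)))


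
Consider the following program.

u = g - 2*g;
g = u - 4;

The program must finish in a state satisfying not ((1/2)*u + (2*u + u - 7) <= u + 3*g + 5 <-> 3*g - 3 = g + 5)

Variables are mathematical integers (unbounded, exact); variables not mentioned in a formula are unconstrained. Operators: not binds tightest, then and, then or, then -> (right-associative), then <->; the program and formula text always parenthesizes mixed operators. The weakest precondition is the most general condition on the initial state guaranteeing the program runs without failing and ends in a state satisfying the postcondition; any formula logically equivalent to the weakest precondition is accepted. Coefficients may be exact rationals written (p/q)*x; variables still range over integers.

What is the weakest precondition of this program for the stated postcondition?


Working backward. After the program, the postcondition not ((1/2)*u + (2*u + u - 7) <= u + 3*g + 5 <-> 3*g - 3 = g + 5) must hold; in canonical form it is not ((5/2)*u <= 3*g + 12 <-> 2*g = 8).
Before g := u - 4: not ((1/2)*u >= 0 <-> 2*u = 16)
Before u := g - 2*g: not ((1/2)*g <= 0 <-> 2*g = -16)
Answer: WP = not ((1/2)*g <= 0 <-> 2*g = -16)


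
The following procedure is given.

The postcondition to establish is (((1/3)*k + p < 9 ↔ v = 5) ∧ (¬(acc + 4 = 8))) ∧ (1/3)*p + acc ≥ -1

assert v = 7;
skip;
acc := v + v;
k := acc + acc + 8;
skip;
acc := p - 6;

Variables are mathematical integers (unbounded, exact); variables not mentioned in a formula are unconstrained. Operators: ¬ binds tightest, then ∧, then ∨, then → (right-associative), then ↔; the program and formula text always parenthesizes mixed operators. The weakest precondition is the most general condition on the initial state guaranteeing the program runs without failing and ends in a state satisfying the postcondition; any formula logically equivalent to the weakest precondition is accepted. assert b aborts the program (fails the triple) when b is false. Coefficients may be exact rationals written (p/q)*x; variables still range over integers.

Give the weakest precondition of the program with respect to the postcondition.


Working backward. After the program, the postcondition (((1/3)*k + p < 9 ↔ v = 5) ∧ (¬(acc + 4 = 8))) ∧ (1/3)*p + acc ≥ -1 must hold; in canonical form it is ((1/3)*k + p < 9 ↔ v = 5) ∧ (¬(acc = 4)) ∧ acc + (1/3)*p ≥ -1.
Before acc := p - 6: ((1/3)*k + p < 9 ↔ v = 5) ∧ (¬(p = 10)) ∧ (4/3)*p ≥ 5
Before skip: ((1/3)*k + p < 9 ↔ v = 5) ∧ (¬(p = 10)) ∧ (4/3)*p ≥ 5
Before k := acc + acc + 8: ((2/3)*acc + p < 19/3 ↔ v = 5) ∧ (¬(p = 10)) ∧ (4/3)*p ≥ 5
Before acc := v + v: (p + (4/3)*v < 19/3 ↔ v = 5) ∧ (¬(p = 10)) ∧ (4/3)*p ≥ 5
Before skip: (p + (4/3)*v < 19/3 ↔ v = 5) ∧ (¬(p = 10)) ∧ (4/3)*p ≥ 5
Before assert v = 7: v = 7 ∧ (p + (4/3)*v < 19/3 ↔ v = 5) ∧ (¬(p = 10)) ∧ (4/3)*p ≥ 5
Answer: WP = v = 7 ∧ (p + (4/3)*v < 19/3 ↔ v = 5) ∧ (¬(p = 10)) ∧ (4/3)*p ≥ 5


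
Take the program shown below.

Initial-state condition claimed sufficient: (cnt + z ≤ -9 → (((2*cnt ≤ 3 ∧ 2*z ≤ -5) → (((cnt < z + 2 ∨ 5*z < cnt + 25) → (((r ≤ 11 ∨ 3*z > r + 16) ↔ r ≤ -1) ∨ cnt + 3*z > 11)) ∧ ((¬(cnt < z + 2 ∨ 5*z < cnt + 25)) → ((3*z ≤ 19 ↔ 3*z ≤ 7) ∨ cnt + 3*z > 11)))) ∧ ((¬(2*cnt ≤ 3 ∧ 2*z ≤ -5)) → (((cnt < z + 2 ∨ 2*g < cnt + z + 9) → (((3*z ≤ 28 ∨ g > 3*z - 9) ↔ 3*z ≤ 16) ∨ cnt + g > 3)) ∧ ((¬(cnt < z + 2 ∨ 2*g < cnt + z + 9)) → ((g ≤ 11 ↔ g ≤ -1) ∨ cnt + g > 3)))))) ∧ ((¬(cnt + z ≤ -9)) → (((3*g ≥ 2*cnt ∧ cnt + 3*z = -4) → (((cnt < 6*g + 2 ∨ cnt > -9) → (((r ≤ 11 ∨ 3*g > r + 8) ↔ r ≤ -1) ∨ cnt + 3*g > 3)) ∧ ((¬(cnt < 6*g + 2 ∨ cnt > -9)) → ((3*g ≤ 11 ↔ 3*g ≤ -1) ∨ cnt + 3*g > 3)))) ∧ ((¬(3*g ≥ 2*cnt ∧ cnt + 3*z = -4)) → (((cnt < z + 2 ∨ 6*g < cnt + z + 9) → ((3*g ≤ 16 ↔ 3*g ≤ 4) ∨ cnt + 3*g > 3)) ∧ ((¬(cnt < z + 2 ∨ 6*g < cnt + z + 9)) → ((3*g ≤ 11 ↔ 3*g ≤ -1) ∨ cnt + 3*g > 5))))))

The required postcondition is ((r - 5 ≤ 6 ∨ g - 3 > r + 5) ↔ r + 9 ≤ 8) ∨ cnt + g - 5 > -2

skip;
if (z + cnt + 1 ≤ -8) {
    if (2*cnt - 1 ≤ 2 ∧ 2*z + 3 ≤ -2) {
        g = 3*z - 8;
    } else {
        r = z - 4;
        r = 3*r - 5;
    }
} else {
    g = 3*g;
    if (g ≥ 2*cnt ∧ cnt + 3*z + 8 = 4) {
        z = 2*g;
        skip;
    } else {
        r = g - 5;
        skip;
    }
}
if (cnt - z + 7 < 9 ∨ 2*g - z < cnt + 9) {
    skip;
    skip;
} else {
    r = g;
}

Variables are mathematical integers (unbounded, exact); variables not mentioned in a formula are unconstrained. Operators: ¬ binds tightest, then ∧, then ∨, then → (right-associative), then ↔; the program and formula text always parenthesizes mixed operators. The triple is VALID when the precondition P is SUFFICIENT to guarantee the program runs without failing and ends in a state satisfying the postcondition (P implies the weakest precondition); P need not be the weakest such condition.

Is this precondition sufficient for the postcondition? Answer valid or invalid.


Working backward. After the program, the postcondition ((r - 5 ≤ 6 ∨ g - 3 > r + 5) ↔ r + 9 ≤ 8) ∨ cnt + g - 5 > -2 must hold; in canonical form it is ((r ≤ 11 ∨ g > r + 8) ↔ r ≤ -1) ∨ cnt + g > 3.
Then branch requires ((r ≤ 11 ∨ g > r + 8) ↔ r ≤ -1) ∨ cnt + g > 3; else branch requires (g ≤ 11 ↔ g ≤ -1) ∨ cnt + g > 3.
Before the if: ((cnt < z + 2 ∨ 2*g < cnt + z + 9) → (((r ≤ 11 ∨ g > r + 8) ↔ r ≤ -1) ∨ cnt + g > 3)) ∧ ((¬(cnt < z + 2 ∨ 2*g < cnt + z + 9)) → ((g ≤ 11 ↔ g ≤ -1) ∨ cnt + g > 3))
Then branch requires ((2*cnt ≤ 3 ∧ 2*z ≤ -5) → (((cnt < z + 2 ∨ 5*z < cnt + 25) → (((r ≤ 11 ∨ 3*z > r + 16) ↔ r ≤ -1) ∨ cnt + 3*z > 11)) ∧ ((¬(cnt < z + 2 ∨ 5*z < cnt + 25)) → ((3*z ≤ 19 ↔ 3*z ≤ 7) ∨ cnt + 3*z > 11)))) ∧ ((¬(2*cnt ≤ 3 ∧ 2*z ≤ -5)) → (((cnt < z + 2 ∨ 2*g < cnt + z + 9) → (((3*z ≤ 28 ∨ g > 3*z - 9) ↔ 3*z ≤ 16) ∨ cnt + g > 3)) ∧ ((¬(cnt < z + 2 ∨ 2*g < cnt + z + 9)) → ((g ≤ 11 ↔ g ≤ -1) ∨ cnt + g > 3)))); else branch requires ((3*g ≥ 2*cnt ∧ cnt + 3*z = -4) → (((cnt < 6*g + 2 ∨ cnt > -9) → (((r ≤ 11 ∨ 3*g > r + 8) ↔ r ≤ -1) ∨ cnt + 3*g > 3)) ∧ ((¬(cnt < 6*g + 2 ∨ cnt > -9)) → ((3*g ≤ 11 ↔ 3*g ≤ -1) ∨ cnt + 3*g > 3)))) ∧ ((¬(3*g ≥ 2*cnt ∧ cnt + 3*z = -4)) → (((cnt < z + 2 ∨ 6*g < cnt + z + 9) → ((3*g ≤ 16 ↔ 3*g ≤ 4) ∨ cnt + 3*g > 3)) ∧ ((¬(cnt < z + 2 ∨ 6*g < cnt + z + 9)) → ((3*g ≤ 11 ↔ 3*g ≤ -1) ∨ cnt + 3*g > 3)))).
Before the if: (cnt + z ≤ -9 → (((2*cnt ≤ 3 ∧ 2*z ≤ -5) → (((cnt < z + 2 ∨ 5*z < cnt + 25) → (((r ≤ 11 ∨ 3*z > r + 16) ↔ r ≤ -1) ∨ cnt + 3*z > 11)) ∧ ((¬(cnt < z + 2 ∨ 5*z < cnt + 25)) → ((3*z ≤ 19 ↔ 3*z ≤ 7) ∨ cnt + 3*z > 11)))) ∧ ((¬(2*cnt ≤ 3 ∧ 2*z ≤ -5)) → (((cnt < z + 2 ∨ 2*g < cnt + z + 9) → (((3*z ≤ 28 ∨ g > 3*z - 9) ↔ 3*z ≤ 16) ∨ cnt + g > 3)) ∧ ((¬(cnt < z + 2 ∨ 2*g < cnt + z + 9)) → ((g ≤ 11 ↔ g ≤ -1) ∨ cnt + g > 3)))))) ∧ ((¬(cnt + z ≤ -9)) → (((3*g ≥ 2*cnt ∧ cnt + 3*z = -4) → (((cnt < 6*g + 2 ∨ cnt > -9) → (((r ≤ 11 ∨ 3*g > r + 8) ↔ r ≤ -1) ∨ cnt + 3*g > 3)) ∧ ((¬(cnt < 6*g + 2 ∨ cnt > -9)) → ((3*g ≤ 11 ↔ 3*g ≤ -1) ∨ cnt + 3*g > 3)))) ∧ ((¬(3*g ≥ 2*cnt ∧ cnt + 3*z = -4)) → (((cnt < z + 2 ∨ 6*g < cnt + z + 9) → ((3*g ≤ 16 ↔ 3*g ≤ 4) ∨ cnt + 3*g > 3)) ∧ ((¬(cnt < z + 2 ∨ 6*g < cnt + z + 9)) → ((3*g ≤ 11 ↔ 3*g ≤ -1) ∨ cnt + 3*g > 3))))))
Before skip: (cnt + z ≤ -9 → (((2*cnt ≤ 3 ∧ 2*z ≤ -5) → (((cnt < z + 2 ∨ 5*z < cnt + 25) → (((r ≤ 11 ∨ 3*z > r + 16) ↔ r ≤ -1) ∨ cnt + 3*z > 11)) ∧ ((¬(cnt < z + 2 ∨ 5*z < cnt + 25)) → ((3*z ≤ 19 ↔ 3*z ≤ 7) ∨ cnt + 3*z > 11)))) ∧ ((¬(2*cnt ≤ 3 ∧ 2*z ≤ -5)) → (((cnt < z + 2 ∨ 2*g < cnt + z + 9) → (((3*z ≤ 28 ∨ g > 3*z - 9) ↔ 3*z ≤ 16) ∨ cnt + g > 3)) ∧ ((¬(cnt < z + 2 ∨ 2*g < cnt + z + 9)) → ((g ≤ 11 ↔ g ≤ -1) ∨ cnt + g > 3)))))) ∧ ((¬(cnt + z ≤ -9)) → (((3*g ≥ 2*cnt ∧ cnt + 3*z = -4) → (((cnt < 6*g + 2 ∨ cnt > -9) → (((r ≤ 11 ∨ 3*g > r + 8) ↔ r ≤ -1) ∨ cnt + 3*g > 3)) ∧ ((¬(cnt < 6*g + 2 ∨ cnt > -9)) → ((3*g ≤ 11 ↔ 3*g ≤ -1) ∨ cnt + 3*g > 3)))) ∧ ((¬(3*g ≥ 2*cnt ∧ cnt + 3*z = -4)) → (((cnt < z + 2 ∨ 6*g < cnt + z + 9) → ((3*g ≤ 16 ↔ 3*g ≤ 4) ∨ cnt + 3*g > 3)) ∧ ((¬(cnt < z + 2 ∨ 6*g < cnt + z + 9)) → ((3*g ≤ 11 ↔ 3*g ≤ -1) ∨ cnt + 3*g > 3))))))
The weakest precondition is (cnt + z ≤ -9 → (((2*cnt ≤ 3 ∧ 2*z ≤ -5) → (((cnt < z + 2 ∨ 5*z < cnt + 25) → (((r ≤ 11 ∨ 3*z > r + 16) ↔ r ≤ -1) ∨ cnt + 3*z > 11)) ∧ ((¬(cnt < z + 2 ∨ 5*z < cnt + 25)) → ((3*z ≤ 19 ↔ 3*z ≤ 7) ∨ cnt + 3*z > 11)))) ∧ ((¬(2*cnt ≤ 3 ∧ 2*z ≤ -5)) → (((cnt < z + 2 ∨ 2*g < cnt + z + 9) → (((3*z ≤ 28 ∨ g > 3*z - 9) ↔ 3*z ≤ 16) ∨ cnt + g > 3)) ∧ ((¬(cnt < z + 2 ∨ 2*g < cnt + z + 9)) → ((g ≤ 11 ↔ g ≤ -1) ∨ cnt + g > 3)))))) ∧ ((¬(cnt + z ≤ -9)) → (((3*g ≥ 2*cnt ∧ cnt + 3*z = -4) → (((cnt < 6*g + 2 ∨ cnt > -9) → (((r ≤ 11 ∨ 3*g > r + 8) ↔ r ≤ -1) ∨ cnt + 3*g > 3)) ∧ ((¬(cnt < 6*g + 2 ∨ cnt > -9)) → ((3*g ≤ 11 ↔ 3*g ≤ -1) ∨ cnt + 3*g > 3)))) ∧ ((¬(3*g ≥ 2*cnt ∧ cnt + 3*z = -4)) → (((cnt < z + 2 ∨ 6*g < cnt + z + 9) → ((3*g ≤ 16 ↔ 3*g ≤ 4) ∨ cnt + 3*g > 3)) ∧ ((¬(cnt < z + 2 ∨ 6*g < cnt + z + 9)) → ((3*g ≤ 11 ↔ 3*g ≤ -1) ∨ cnt + 3*g > 3)))))).
Check whether (cnt + z ≤ -9 → (((2*cnt ≤ 3 ∧ 2*z ≤ -5) → (((cnt < z + 2 ∨ 5*z < cnt + 25) → (((r ≤ 11 ∨ 3*z > r + 16) ↔ r ≤ -1) ∨ cnt + 3*z > 11)) ∧ ((¬(cnt < z + 2 ∨ 5*z < cnt + 25)) → ((3*z ≤ 19 ↔ 3*z ≤ 7) ∨ cnt + 3*z > 11)))) ∧ ((¬(2*cnt ≤ 3 ∧ 2*z ≤ -5)) → (((cnt < z + 2 ∨ 2*g < cnt + z + 9) → (((3*z ≤ 28 ∨ g > 3*z - 9) ↔ 3*z ≤ 16) ∨ cnt + g > 3)) ∧ ((¬(cnt < z + 2 ∨ 2*g < cnt + z + 9)) → ((g ≤ 11 ↔ g ≤ -1) ∨ cnt + g > 3)))))) ∧ ((¬(cnt + z ≤ -9)) → (((3*g ≥ 2*cnt ∧ cnt + 3*z = -4) → (((cnt < 6*g + 2 ∨ cnt > -9) → (((r ≤ 11 ∨ 3*g > r + 8) ↔ r ≤ -1) ∨ cnt + 3*g > 3)) ∧ ((¬(cnt < 6*g + 2 ∨ cnt > -9)) → ((3*g ≤ 11 ↔ 3*g ≤ -1) ∨ cnt + 3*g > 3)))) ∧ ((¬(3*g ≥ 2*cnt ∧ cnt + 3*z = -4)) → (((cnt < z + 2 ∨ 6*g < cnt + z + 9) → ((3*g ≤ 16 ↔ 3*g ≤ 4) ∨ cnt + 3*g > 3)) ∧ ((¬(cnt < z + 2 ∨ 6*g < cnt + z + 9)) → ((3*g ≤ 11 ↔ 3*g ≤ -1) ∨ cnt + 3*g > 5)))))) implies it.
Every state satisfying the precondition satisfies the weakest precondition: the implication holds.
Answer: valid


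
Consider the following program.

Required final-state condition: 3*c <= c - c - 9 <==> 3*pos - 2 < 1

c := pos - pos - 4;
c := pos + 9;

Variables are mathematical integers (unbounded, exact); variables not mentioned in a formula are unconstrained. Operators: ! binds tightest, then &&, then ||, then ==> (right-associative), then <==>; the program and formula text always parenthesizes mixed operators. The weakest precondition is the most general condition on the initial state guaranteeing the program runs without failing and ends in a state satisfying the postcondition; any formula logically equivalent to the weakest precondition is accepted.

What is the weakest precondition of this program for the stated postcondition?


Working backward. After the program, the postcondition 3*c <= c - c - 9 <==> 3*pos - 2 < 1 must hold; in canonical form it is 3*c <= -9 <==> 3*pos < 3.
Before c := pos + 9: 3*pos <= -36 <==> 3*pos < 3
Before c := pos - pos - 4: 3*pos <= -36 <==> 3*pos < 3
Answer: WP = 3*pos <= -36 <==> 3*pos < 3
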